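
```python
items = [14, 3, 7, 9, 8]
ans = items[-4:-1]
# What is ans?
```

items has length 5. The slice items[-4:-1] selects indices [1, 2, 3] (1->3, 2->7, 3->9), giving [3, 7, 9].

[3, 7, 9]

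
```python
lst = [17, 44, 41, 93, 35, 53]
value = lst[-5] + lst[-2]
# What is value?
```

lst has length 6. Negative index -5 maps to positive index 6 + (-5) = 1. lst[1] = 44.
lst has length 6. Negative index -2 maps to positive index 6 + (-2) = 4. lst[4] = 35.
Sum: 44 + 35 = 79.

79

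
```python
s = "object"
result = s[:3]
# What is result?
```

s has length 6. The slice s[:3] selects indices [0, 1, 2] (0->'o', 1->'b', 2->'j'), giving 'obj'.

'obj'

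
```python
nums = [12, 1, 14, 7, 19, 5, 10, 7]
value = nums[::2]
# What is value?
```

nums has length 8. The slice nums[::2] selects indices [0, 2, 4, 6] (0->12, 2->14, 4->19, 6->10), giving [12, 14, 19, 10].

[12, 14, 19, 10]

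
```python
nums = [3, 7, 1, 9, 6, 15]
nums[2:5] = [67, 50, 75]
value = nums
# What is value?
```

nums starts as [3, 7, 1, 9, 6, 15] (length 6). The slice nums[2:5] covers indices [2, 3, 4] with values [1, 9, 6]. Replacing that slice with [67, 50, 75] (same length) produces [3, 7, 67, 50, 75, 15].

[3, 7, 67, 50, 75, 15]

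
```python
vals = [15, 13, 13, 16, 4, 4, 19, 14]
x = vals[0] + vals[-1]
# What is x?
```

vals has length 8. vals[0] = 15.
vals has length 8. Negative index -1 maps to positive index 8 + (-1) = 7. vals[7] = 14.
Sum: 15 + 14 = 29.

29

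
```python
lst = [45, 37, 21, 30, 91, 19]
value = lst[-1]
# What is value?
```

lst has length 6. Negative index -1 maps to positive index 6 + (-1) = 5. lst[5] = 19.

19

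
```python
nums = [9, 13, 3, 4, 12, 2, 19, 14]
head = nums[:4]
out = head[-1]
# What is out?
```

nums has length 8. The slice nums[:4] selects indices [0, 1, 2, 3] (0->9, 1->13, 2->3, 3->4), giving [9, 13, 3, 4]. So head = [9, 13, 3, 4]. Then head[-1] = 4.

4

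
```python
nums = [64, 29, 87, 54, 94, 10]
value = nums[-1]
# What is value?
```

nums has length 6. Negative index -1 maps to positive index 6 + (-1) = 5. nums[5] = 10.

10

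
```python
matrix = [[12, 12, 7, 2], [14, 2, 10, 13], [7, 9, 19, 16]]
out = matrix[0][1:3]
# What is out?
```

matrix[0] = [12, 12, 7, 2]. matrix[0] has length 4. The slice matrix[0][1:3] selects indices [1, 2] (1->12, 2->7), giving [12, 7].

[12, 7]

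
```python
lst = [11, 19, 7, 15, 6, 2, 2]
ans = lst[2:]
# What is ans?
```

lst has length 7. The slice lst[2:] selects indices [2, 3, 4, 5, 6] (2->7, 3->15, 4->6, 5->2, 6->2), giving [7, 15, 6, 2, 2].

[7, 15, 6, 2, 2]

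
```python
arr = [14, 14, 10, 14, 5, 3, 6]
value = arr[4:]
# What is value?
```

arr has length 7. The slice arr[4:] selects indices [4, 5, 6] (4->5, 5->3, 6->6), giving [5, 3, 6].

[5, 3, 6]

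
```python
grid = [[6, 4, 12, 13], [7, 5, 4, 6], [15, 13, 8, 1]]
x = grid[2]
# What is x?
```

grid has 3 rows. Row 2 is [15, 13, 8, 1].

[15, 13, 8, 1]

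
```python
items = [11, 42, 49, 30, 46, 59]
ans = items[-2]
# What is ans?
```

items has length 6. Negative index -2 maps to positive index 6 + (-2) = 4. items[4] = 46.

46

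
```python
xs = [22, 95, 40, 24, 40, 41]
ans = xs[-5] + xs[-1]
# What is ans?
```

xs has length 6. Negative index -5 maps to positive index 6 + (-5) = 1. xs[1] = 95.
xs has length 6. Negative index -1 maps to positive index 6 + (-1) = 5. xs[5] = 41.
Sum: 95 + 41 = 136.

136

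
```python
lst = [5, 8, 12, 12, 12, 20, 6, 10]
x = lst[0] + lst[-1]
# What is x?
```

lst has length 8. lst[0] = 5.
lst has length 8. Negative index -1 maps to positive index 8 + (-1) = 7. lst[7] = 10.
Sum: 5 + 10 = 15.

15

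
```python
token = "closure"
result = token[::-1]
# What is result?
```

token has length 7. The slice token[::-1] selects indices [6, 5, 4, 3, 2, 1, 0] (6->'e', 5->'r', 4->'u', 3->'s', 2->'o', 1->'l', 0->'c'), giving 'erusolc'.

'erusolc'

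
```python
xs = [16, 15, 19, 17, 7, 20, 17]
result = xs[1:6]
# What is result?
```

xs has length 7. The slice xs[1:6] selects indices [1, 2, 3, 4, 5] (1->15, 2->19, 3->17, 4->7, 5->20), giving [15, 19, 17, 7, 20].

[15, 19, 17, 7, 20]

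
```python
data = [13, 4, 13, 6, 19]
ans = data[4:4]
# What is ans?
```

data has length 5. The slice data[4:4] resolves to an empty index range, so the result is [].

[]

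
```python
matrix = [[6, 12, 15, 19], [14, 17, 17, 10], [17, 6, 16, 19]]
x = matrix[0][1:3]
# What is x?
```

matrix[0] = [6, 12, 15, 19]. matrix[0] has length 4. The slice matrix[0][1:3] selects indices [1, 2] (1->12, 2->15), giving [12, 15].

[12, 15]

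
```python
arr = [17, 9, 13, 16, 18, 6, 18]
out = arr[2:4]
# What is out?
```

arr has length 7. The slice arr[2:4] selects indices [2, 3] (2->13, 3->16), giving [13, 16].

[13, 16]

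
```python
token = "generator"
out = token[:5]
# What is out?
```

token has length 9. The slice token[:5] selects indices [0, 1, 2, 3, 4] (0->'g', 1->'e', 2->'n', 3->'e', 4->'r'), giving 'gener'.

'gener'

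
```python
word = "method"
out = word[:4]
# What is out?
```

word has length 6. The slice word[:4] selects indices [0, 1, 2, 3] (0->'m', 1->'e', 2->'t', 3->'h'), giving 'meth'.

'meth'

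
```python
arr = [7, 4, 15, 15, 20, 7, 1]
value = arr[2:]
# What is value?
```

arr has length 7. The slice arr[2:] selects indices [2, 3, 4, 5, 6] (2->15, 3->15, 4->20, 5->7, 6->1), giving [15, 15, 20, 7, 1].

[15, 15, 20, 7, 1]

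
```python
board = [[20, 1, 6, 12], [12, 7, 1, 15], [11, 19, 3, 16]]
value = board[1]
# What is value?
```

board has 3 rows. Row 1 is [12, 7, 1, 15].

[12, 7, 1, 15]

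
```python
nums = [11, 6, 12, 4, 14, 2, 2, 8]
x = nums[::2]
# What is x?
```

nums has length 8. The slice nums[::2] selects indices [0, 2, 4, 6] (0->11, 2->12, 4->14, 6->2), giving [11, 12, 14, 2].

[11, 12, 14, 2]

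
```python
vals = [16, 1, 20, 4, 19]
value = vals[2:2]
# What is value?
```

vals has length 5. The slice vals[2:2] resolves to an empty index range, so the result is [].

[]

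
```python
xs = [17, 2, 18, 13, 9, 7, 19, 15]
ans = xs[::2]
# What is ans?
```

xs has length 8. The slice xs[::2] selects indices [0, 2, 4, 6] (0->17, 2->18, 4->9, 6->19), giving [17, 18, 9, 19].

[17, 18, 9, 19]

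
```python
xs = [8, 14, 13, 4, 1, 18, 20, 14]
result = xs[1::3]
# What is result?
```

xs has length 8. The slice xs[1::3] selects indices [1, 4, 7] (1->14, 4->1, 7->14), giving [14, 1, 14].

[14, 1, 14]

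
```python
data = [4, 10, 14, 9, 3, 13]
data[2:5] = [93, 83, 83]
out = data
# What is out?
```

data starts as [4, 10, 14, 9, 3, 13] (length 6). The slice data[2:5] covers indices [2, 3, 4] with values [14, 9, 3]. Replacing that slice with [93, 83, 83] (same length) produces [4, 10, 93, 83, 83, 13].

[4, 10, 93, 83, 83, 13]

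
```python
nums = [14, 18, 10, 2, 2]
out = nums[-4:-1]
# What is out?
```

nums has length 5. The slice nums[-4:-1] selects indices [1, 2, 3] (1->18, 2->10, 3->2), giving [18, 10, 2].

[18, 10, 2]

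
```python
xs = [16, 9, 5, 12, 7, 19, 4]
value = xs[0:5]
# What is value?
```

xs has length 7. The slice xs[0:5] selects indices [0, 1, 2, 3, 4] (0->16, 1->9, 2->5, 3->12, 4->7), giving [16, 9, 5, 12, 7].

[16, 9, 5, 12, 7]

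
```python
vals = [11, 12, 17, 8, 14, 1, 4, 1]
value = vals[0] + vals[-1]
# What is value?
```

vals has length 8. vals[0] = 11.
vals has length 8. Negative index -1 maps to positive index 8 + (-1) = 7. vals[7] = 1.
Sum: 11 + 1 = 12.

12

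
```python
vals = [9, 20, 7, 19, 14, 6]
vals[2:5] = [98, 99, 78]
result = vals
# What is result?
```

vals starts as [9, 20, 7, 19, 14, 6] (length 6). The slice vals[2:5] covers indices [2, 3, 4] with values [7, 19, 14]. Replacing that slice with [98, 99, 78] (same length) produces [9, 20, 98, 99, 78, 6].

[9, 20, 98, 99, 78, 6]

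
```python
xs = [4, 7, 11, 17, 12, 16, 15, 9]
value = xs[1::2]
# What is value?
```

xs has length 8. The slice xs[1::2] selects indices [1, 3, 5, 7] (1->7, 3->17, 5->16, 7->9), giving [7, 17, 16, 9].

[7, 17, 16, 9]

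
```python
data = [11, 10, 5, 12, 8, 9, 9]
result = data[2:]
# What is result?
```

data has length 7. The slice data[2:] selects indices [2, 3, 4, 5, 6] (2->5, 3->12, 4->8, 5->9, 6->9), giving [5, 12, 8, 9, 9].

[5, 12, 8, 9, 9]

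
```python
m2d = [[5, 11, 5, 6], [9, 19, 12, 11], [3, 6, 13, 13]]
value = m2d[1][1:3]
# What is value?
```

m2d[1] = [9, 19, 12, 11]. m2d[1] has length 4. The slice m2d[1][1:3] selects indices [1, 2] (1->19, 2->12), giving [19, 12].

[19, 12]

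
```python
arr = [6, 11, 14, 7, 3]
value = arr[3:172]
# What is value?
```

arr has length 5. The slice arr[3:172] selects indices [3, 4] (3->7, 4->3), giving [7, 3].

[7, 3]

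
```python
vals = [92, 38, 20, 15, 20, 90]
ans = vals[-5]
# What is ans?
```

vals has length 6. Negative index -5 maps to positive index 6 + (-5) = 1. vals[1] = 38.

38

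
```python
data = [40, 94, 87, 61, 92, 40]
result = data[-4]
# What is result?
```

data has length 6. Negative index -4 maps to positive index 6 + (-4) = 2. data[2] = 87.

87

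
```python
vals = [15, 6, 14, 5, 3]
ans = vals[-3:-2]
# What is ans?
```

vals has length 5. The slice vals[-3:-2] selects indices [2] (2->14), giving [14].

[14]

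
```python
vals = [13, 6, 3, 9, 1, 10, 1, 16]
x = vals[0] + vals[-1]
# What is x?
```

vals has length 8. vals[0] = 13.
vals has length 8. Negative index -1 maps to positive index 8 + (-1) = 7. vals[7] = 16.
Sum: 13 + 16 = 29.

29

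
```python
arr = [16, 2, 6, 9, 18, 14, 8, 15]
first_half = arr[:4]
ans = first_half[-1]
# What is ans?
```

arr has length 8. The slice arr[:4] selects indices [0, 1, 2, 3] (0->16, 1->2, 2->6, 3->9), giving [16, 2, 6, 9]. So first_half = [16, 2, 6, 9]. Then first_half[-1] = 9.

9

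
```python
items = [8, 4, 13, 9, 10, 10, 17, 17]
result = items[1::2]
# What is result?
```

items has length 8. The slice items[1::2] selects indices [1, 3, 5, 7] (1->4, 3->9, 5->10, 7->17), giving [4, 9, 10, 17].

[4, 9, 10, 17]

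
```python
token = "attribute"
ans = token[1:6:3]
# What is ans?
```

token has length 9. The slice token[1:6:3] selects indices [1, 4] (1->'t', 4->'i'), giving 'ti'.

'ti'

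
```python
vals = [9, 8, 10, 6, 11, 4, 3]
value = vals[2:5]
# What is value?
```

vals has length 7. The slice vals[2:5] selects indices [2, 3, 4] (2->10, 3->6, 4->11), giving [10, 6, 11].

[10, 6, 11]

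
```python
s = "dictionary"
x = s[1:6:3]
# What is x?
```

s has length 10. The slice s[1:6:3] selects indices [1, 4] (1->'i', 4->'i'), giving 'ii'.

'ii'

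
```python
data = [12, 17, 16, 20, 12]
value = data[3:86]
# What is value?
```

data has length 5. The slice data[3:86] selects indices [3, 4] (3->20, 4->12), giving [20, 12].

[20, 12]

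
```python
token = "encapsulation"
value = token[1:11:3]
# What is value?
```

token has length 13. The slice token[1:11:3] selects indices [1, 4, 7, 10] (1->'n', 4->'p', 7->'l', 10->'i'), giving 'npli'.

'npli'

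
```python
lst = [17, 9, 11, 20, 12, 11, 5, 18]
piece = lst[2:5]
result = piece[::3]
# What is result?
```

lst has length 8. The slice lst[2:5] selects indices [2, 3, 4] (2->11, 3->20, 4->12), giving [11, 20, 12]. So piece = [11, 20, 12]. piece has length 3. The slice piece[::3] selects indices [0] (0->11), giving [11].

[11]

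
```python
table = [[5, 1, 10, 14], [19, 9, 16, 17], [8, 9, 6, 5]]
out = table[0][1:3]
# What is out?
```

table[0] = [5, 1, 10, 14]. table[0] has length 4. The slice table[0][1:3] selects indices [1, 2] (1->1, 2->10), giving [1, 10].

[1, 10]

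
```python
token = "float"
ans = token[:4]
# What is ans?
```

token has length 5. The slice token[:4] selects indices [0, 1, 2, 3] (0->'f', 1->'l', 2->'o', 3->'a'), giving 'floa'.

'floa'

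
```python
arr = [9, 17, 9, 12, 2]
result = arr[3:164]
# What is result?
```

arr has length 5. The slice arr[3:164] selects indices [3, 4] (3->12, 4->2), giving [12, 2].

[12, 2]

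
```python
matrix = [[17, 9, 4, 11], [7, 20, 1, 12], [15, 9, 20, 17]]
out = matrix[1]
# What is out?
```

matrix has 3 rows. Row 1 is [7, 20, 1, 12].

[7, 20, 1, 12]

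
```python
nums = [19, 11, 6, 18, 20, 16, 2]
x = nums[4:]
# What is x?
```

nums has length 7. The slice nums[4:] selects indices [4, 5, 6] (4->20, 5->16, 6->2), giving [20, 16, 2].

[20, 16, 2]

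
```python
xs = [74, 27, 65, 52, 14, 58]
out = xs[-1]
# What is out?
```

xs has length 6. Negative index -1 maps to positive index 6 + (-1) = 5. xs[5] = 58.

58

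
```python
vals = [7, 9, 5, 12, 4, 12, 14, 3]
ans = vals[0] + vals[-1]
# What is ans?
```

vals has length 8. vals[0] = 7.
vals has length 8. Negative index -1 maps to positive index 8 + (-1) = 7. vals[7] = 3.
Sum: 7 + 3 = 10.

10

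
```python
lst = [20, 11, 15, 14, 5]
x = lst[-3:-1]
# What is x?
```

lst has length 5. The slice lst[-3:-1] selects indices [2, 3] (2->15, 3->14), giving [15, 14].

[15, 14]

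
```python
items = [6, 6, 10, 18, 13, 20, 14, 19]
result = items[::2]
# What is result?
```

items has length 8. The slice items[::2] selects indices [0, 2, 4, 6] (0->6, 2->10, 4->13, 6->14), giving [6, 10, 13, 14].

[6, 10, 13, 14]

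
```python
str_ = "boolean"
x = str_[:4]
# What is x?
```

str_ has length 7. The slice str_[:4] selects indices [0, 1, 2, 3] (0->'b', 1->'o', 2->'o', 3->'l'), giving 'bool'.

'bool'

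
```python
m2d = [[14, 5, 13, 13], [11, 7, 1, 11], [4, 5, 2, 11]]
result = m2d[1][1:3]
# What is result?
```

m2d[1] = [11, 7, 1, 11]. m2d[1] has length 4. The slice m2d[1][1:3] selects indices [1, 2] (1->7, 2->1), giving [7, 1].

[7, 1]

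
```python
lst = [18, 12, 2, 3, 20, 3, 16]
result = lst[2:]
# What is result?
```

lst has length 7. The slice lst[2:] selects indices [2, 3, 4, 5, 6] (2->2, 3->3, 4->20, 5->3, 6->16), giving [2, 3, 20, 3, 16].

[2, 3, 20, 3, 16]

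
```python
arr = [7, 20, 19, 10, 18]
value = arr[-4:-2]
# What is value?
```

arr has length 5. The slice arr[-4:-2] selects indices [1, 2] (1->20, 2->19), giving [20, 19].

[20, 19]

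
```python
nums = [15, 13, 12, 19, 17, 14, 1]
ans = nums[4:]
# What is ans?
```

nums has length 7. The slice nums[4:] selects indices [4, 5, 6] (4->17, 5->14, 6->1), giving [17, 14, 1].

[17, 14, 1]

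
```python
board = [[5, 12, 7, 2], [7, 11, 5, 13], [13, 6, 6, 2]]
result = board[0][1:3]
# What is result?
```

board[0] = [5, 12, 7, 2]. board[0] has length 4. The slice board[0][1:3] selects indices [1, 2] (1->12, 2->7), giving [12, 7].

[12, 7]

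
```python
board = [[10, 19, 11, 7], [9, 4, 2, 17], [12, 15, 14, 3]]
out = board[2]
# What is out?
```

board has 3 rows. Row 2 is [12, 15, 14, 3].

[12, 15, 14, 3]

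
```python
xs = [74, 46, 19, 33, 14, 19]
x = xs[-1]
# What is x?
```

xs has length 6. Negative index -1 maps to positive index 6 + (-1) = 5. xs[5] = 19.

19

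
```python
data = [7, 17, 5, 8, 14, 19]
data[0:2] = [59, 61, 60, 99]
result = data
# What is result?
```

data starts as [7, 17, 5, 8, 14, 19] (length 6). The slice data[0:2] covers indices [0, 1] with values [7, 17]. Replacing that slice with [59, 61, 60, 99] (different length) produces [59, 61, 60, 99, 5, 8, 14, 19].

[59, 61, 60, 99, 5, 8, 14, 19]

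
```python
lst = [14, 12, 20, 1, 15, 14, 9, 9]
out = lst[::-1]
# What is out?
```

lst has length 8. The slice lst[::-1] selects indices [7, 6, 5, 4, 3, 2, 1, 0] (7->9, 6->9, 5->14, 4->15, 3->1, 2->20, 1->12, 0->14), giving [9, 9, 14, 15, 1, 20, 12, 14].

[9, 9, 14, 15, 1, 20, 12, 14]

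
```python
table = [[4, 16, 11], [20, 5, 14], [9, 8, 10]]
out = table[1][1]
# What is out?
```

table[1] = [20, 5, 14]. Taking column 1 of that row yields 5.

5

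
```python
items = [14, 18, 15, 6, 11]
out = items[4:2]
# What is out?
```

items has length 5. The slice items[4:2] resolves to an empty index range, so the result is [].

[]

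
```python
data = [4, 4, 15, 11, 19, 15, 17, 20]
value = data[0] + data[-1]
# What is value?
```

data has length 8. data[0] = 4.
data has length 8. Negative index -1 maps to positive index 8 + (-1) = 7. data[7] = 20.
Sum: 4 + 20 = 24.

24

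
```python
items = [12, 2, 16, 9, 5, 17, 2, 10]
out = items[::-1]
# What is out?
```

items has length 8. The slice items[::-1] selects indices [7, 6, 5, 4, 3, 2, 1, 0] (7->10, 6->2, 5->17, 4->5, 3->9, 2->16, 1->2, 0->12), giving [10, 2, 17, 5, 9, 16, 2, 12].

[10, 2, 17, 5, 9, 16, 2, 12]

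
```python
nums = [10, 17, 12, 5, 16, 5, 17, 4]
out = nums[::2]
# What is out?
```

nums has length 8. The slice nums[::2] selects indices [0, 2, 4, 6] (0->10, 2->12, 4->16, 6->17), giving [10, 12, 16, 17].

[10, 12, 16, 17]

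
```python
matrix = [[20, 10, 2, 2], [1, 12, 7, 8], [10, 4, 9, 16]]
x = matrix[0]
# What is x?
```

matrix has 3 rows. Row 0 is [20, 10, 2, 2].

[20, 10, 2, 2]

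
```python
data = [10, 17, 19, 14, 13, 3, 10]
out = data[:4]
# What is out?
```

data has length 7. The slice data[:4] selects indices [0, 1, 2, 3] (0->10, 1->17, 2->19, 3->14), giving [10, 17, 19, 14].

[10, 17, 19, 14]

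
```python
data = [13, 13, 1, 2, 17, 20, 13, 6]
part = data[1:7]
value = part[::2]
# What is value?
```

data has length 8. The slice data[1:7] selects indices [1, 2, 3, 4, 5, 6] (1->13, 2->1, 3->2, 4->17, 5->20, 6->13), giving [13, 1, 2, 17, 20, 13]. So part = [13, 1, 2, 17, 20, 13]. part has length 6. The slice part[::2] selects indices [0, 2, 4] (0->13, 2->2, 4->20), giving [13, 2, 20].

[13, 2, 20]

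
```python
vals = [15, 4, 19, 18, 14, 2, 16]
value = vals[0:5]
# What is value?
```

vals has length 7. The slice vals[0:5] selects indices [0, 1, 2, 3, 4] (0->15, 1->4, 2->19, 3->18, 4->14), giving [15, 4, 19, 18, 14].

[15, 4, 19, 18, 14]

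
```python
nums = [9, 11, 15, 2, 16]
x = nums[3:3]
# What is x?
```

nums has length 5. The slice nums[3:3] resolves to an empty index range, so the result is [].

[]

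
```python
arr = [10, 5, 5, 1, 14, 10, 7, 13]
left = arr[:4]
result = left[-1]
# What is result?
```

arr has length 8. The slice arr[:4] selects indices [0, 1, 2, 3] (0->10, 1->5, 2->5, 3->1), giving [10, 5, 5, 1]. So left = [10, 5, 5, 1]. Then left[-1] = 1.

1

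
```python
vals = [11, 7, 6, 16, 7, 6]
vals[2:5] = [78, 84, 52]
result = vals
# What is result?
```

vals starts as [11, 7, 6, 16, 7, 6] (length 6). The slice vals[2:5] covers indices [2, 3, 4] with values [6, 16, 7]. Replacing that slice with [78, 84, 52] (same length) produces [11, 7, 78, 84, 52, 6].

[11, 7, 78, 84, 52, 6]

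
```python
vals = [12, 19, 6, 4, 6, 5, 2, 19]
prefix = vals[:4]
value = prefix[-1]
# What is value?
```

vals has length 8. The slice vals[:4] selects indices [0, 1, 2, 3] (0->12, 1->19, 2->6, 3->4), giving [12, 19, 6, 4]. So prefix = [12, 19, 6, 4]. Then prefix[-1] = 4.

4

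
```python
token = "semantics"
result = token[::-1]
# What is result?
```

token has length 9. The slice token[::-1] selects indices [8, 7, 6, 5, 4, 3, 2, 1, 0] (8->'s', 7->'c', 6->'i', 5->'t', 4->'n', 3->'a', 2->'m', 1->'e', 0->'s'), giving 'scitnames'.

'scitnames'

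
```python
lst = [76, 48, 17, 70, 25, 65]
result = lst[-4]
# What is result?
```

lst has length 6. Negative index -4 maps to positive index 6 + (-4) = 2. lst[2] = 17.

17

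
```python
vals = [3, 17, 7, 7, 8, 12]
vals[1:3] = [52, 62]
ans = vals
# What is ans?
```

vals starts as [3, 17, 7, 7, 8, 12] (length 6). The slice vals[1:3] covers indices [1, 2] with values [17, 7]. Replacing that slice with [52, 62] (same length) produces [3, 52, 62, 7, 8, 12].

[3, 52, 62, 7, 8, 12]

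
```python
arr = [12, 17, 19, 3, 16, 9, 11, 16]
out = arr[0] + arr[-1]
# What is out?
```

arr has length 8. arr[0] = 12.
arr has length 8. Negative index -1 maps to positive index 8 + (-1) = 7. arr[7] = 16.
Sum: 12 + 16 = 28.

28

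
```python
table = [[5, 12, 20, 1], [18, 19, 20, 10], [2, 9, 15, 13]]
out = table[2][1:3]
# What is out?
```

table[2] = [2, 9, 15, 13]. table[2] has length 4. The slice table[2][1:3] selects indices [1, 2] (1->9, 2->15), giving [9, 15].

[9, 15]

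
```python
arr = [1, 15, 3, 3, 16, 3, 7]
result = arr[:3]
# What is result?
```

arr has length 7. The slice arr[:3] selects indices [0, 1, 2] (0->1, 1->15, 2->3), giving [1, 15, 3].

[1, 15, 3]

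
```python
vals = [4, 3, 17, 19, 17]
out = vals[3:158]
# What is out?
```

vals has length 5. The slice vals[3:158] selects indices [3, 4] (3->19, 4->17), giving [19, 17].

[19, 17]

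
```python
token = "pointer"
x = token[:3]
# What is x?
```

token has length 7. The slice token[:3] selects indices [0, 1, 2] (0->'p', 1->'o', 2->'i'), giving 'poi'.

'poi'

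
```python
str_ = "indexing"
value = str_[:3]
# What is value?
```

str_ has length 8. The slice str_[:3] selects indices [0, 1, 2] (0->'i', 1->'n', 2->'d'), giving 'ind'.

'ind'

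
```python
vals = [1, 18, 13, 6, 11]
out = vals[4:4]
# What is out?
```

vals has length 5. The slice vals[4:4] resolves to an empty index range, so the result is [].

[]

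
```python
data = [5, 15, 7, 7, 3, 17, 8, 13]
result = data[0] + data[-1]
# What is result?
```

data has length 8. data[0] = 5.
data has length 8. Negative index -1 maps to positive index 8 + (-1) = 7. data[7] = 13.
Sum: 5 + 13 = 18.

18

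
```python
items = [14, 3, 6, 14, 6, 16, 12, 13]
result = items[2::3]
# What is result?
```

items has length 8. The slice items[2::3] selects indices [2, 5] (2->6, 5->16), giving [6, 16].

[6, 16]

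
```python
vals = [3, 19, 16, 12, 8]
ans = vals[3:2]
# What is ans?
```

vals has length 5. The slice vals[3:2] resolves to an empty index range, so the result is [].

[]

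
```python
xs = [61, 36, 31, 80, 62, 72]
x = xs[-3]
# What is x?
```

xs has length 6. Negative index -3 maps to positive index 6 + (-3) = 3. xs[3] = 80.

80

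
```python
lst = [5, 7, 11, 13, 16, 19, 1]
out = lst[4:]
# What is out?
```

lst has length 7. The slice lst[4:] selects indices [4, 5, 6] (4->16, 5->19, 6->1), giving [16, 19, 1].

[16, 19, 1]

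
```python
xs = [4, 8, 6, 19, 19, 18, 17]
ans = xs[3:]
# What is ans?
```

xs has length 7. The slice xs[3:] selects indices [3, 4, 5, 6] (3->19, 4->19, 5->18, 6->17), giving [19, 19, 18, 17].

[19, 19, 18, 17]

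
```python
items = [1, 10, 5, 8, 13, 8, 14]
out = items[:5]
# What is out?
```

items has length 7. The slice items[:5] selects indices [0, 1, 2, 3, 4] (0->1, 1->10, 2->5, 3->8, 4->13), giving [1, 10, 5, 8, 13].

[1, 10, 5, 8, 13]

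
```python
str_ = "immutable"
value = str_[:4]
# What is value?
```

str_ has length 9. The slice str_[:4] selects indices [0, 1, 2, 3] (0->'i', 1->'m', 2->'m', 3->'u'), giving 'immu'.

'immu'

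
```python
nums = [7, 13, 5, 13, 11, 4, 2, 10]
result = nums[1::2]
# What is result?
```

nums has length 8. The slice nums[1::2] selects indices [1, 3, 5, 7] (1->13, 3->13, 5->4, 7->10), giving [13, 13, 4, 10].

[13, 13, 4, 10]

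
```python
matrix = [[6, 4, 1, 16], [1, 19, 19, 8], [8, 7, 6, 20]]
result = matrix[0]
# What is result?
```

matrix has 3 rows. Row 0 is [6, 4, 1, 16].

[6, 4, 1, 16]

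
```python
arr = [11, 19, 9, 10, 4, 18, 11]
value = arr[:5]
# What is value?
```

arr has length 7. The slice arr[:5] selects indices [0, 1, 2, 3, 4] (0->11, 1->19, 2->9, 3->10, 4->4), giving [11, 19, 9, 10, 4].

[11, 19, 9, 10, 4]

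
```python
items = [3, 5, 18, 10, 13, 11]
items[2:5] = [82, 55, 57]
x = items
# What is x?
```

items starts as [3, 5, 18, 10, 13, 11] (length 6). The slice items[2:5] covers indices [2, 3, 4] with values [18, 10, 13]. Replacing that slice with [82, 55, 57] (same length) produces [3, 5, 82, 55, 57, 11].

[3, 5, 82, 55, 57, 11]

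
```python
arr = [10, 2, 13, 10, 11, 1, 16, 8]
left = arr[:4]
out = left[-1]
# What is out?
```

arr has length 8. The slice arr[:4] selects indices [0, 1, 2, 3] (0->10, 1->2, 2->13, 3->10), giving [10, 2, 13, 10]. So left = [10, 2, 13, 10]. Then left[-1] = 10.

10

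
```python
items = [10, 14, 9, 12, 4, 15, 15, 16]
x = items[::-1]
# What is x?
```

items has length 8. The slice items[::-1] selects indices [7, 6, 5, 4, 3, 2, 1, 0] (7->16, 6->15, 5->15, 4->4, 3->12, 2->9, 1->14, 0->10), giving [16, 15, 15, 4, 12, 9, 14, 10].

[16, 15, 15, 4, 12, 9, 14, 10]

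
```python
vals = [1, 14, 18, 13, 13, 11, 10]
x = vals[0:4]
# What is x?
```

vals has length 7. The slice vals[0:4] selects indices [0, 1, 2, 3] (0->1, 1->14, 2->18, 3->13), giving [1, 14, 18, 13].

[1, 14, 18, 13]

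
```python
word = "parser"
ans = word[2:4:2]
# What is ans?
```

word has length 6. The slice word[2:4:2] selects indices [2] (2->'r'), giving 'r'.

'r'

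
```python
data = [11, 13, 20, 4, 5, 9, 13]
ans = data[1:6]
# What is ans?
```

data has length 7. The slice data[1:6] selects indices [1, 2, 3, 4, 5] (1->13, 2->20, 3->4, 4->5, 5->9), giving [13, 20, 4, 5, 9].

[13, 20, 4, 5, 9]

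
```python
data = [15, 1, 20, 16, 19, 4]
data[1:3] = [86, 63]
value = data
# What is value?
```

data starts as [15, 1, 20, 16, 19, 4] (length 6). The slice data[1:3] covers indices [1, 2] with values [1, 20]. Replacing that slice with [86, 63] (same length) produces [15, 86, 63, 16, 19, 4].

[15, 86, 63, 16, 19, 4]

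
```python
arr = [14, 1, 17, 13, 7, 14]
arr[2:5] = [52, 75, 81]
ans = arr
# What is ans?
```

arr starts as [14, 1, 17, 13, 7, 14] (length 6). The slice arr[2:5] covers indices [2, 3, 4] with values [17, 13, 7]. Replacing that slice with [52, 75, 81] (same length) produces [14, 1, 52, 75, 81, 14].

[14, 1, 52, 75, 81, 14]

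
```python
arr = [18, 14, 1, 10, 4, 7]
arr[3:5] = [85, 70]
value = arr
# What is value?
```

arr starts as [18, 14, 1, 10, 4, 7] (length 6). The slice arr[3:5] covers indices [3, 4] with values [10, 4]. Replacing that slice with [85, 70] (same length) produces [18, 14, 1, 85, 70, 7].

[18, 14, 1, 85, 70, 7]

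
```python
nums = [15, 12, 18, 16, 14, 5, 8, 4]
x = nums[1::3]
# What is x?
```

nums has length 8. The slice nums[1::3] selects indices [1, 4, 7] (1->12, 4->14, 7->4), giving [12, 14, 4].

[12, 14, 4]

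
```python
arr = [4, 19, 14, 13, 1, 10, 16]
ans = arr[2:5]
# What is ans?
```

arr has length 7. The slice arr[2:5] selects indices [2, 3, 4] (2->14, 3->13, 4->1), giving [14, 13, 1].

[14, 13, 1]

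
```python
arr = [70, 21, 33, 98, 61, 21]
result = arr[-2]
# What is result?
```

arr has length 6. Negative index -2 maps to positive index 6 + (-2) = 4. arr[4] = 61.

61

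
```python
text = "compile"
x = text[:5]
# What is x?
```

text has length 7. The slice text[:5] selects indices [0, 1, 2, 3, 4] (0->'c', 1->'o', 2->'m', 3->'p', 4->'i'), giving 'compi'.

'compi'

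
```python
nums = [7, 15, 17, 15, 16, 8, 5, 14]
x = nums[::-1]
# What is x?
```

nums has length 8. The slice nums[::-1] selects indices [7, 6, 5, 4, 3, 2, 1, 0] (7->14, 6->5, 5->8, 4->16, 3->15, 2->17, 1->15, 0->7), giving [14, 5, 8, 16, 15, 17, 15, 7].

[14, 5, 8, 16, 15, 17, 15, 7]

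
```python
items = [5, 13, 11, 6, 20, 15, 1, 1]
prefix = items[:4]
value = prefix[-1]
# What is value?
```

items has length 8. The slice items[:4] selects indices [0, 1, 2, 3] (0->5, 1->13, 2->11, 3->6), giving [5, 13, 11, 6]. So prefix = [5, 13, 11, 6]. Then prefix[-1] = 6.

6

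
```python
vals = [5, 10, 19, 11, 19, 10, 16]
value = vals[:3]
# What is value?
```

vals has length 7. The slice vals[:3] selects indices [0, 1, 2] (0->5, 1->10, 2->19), giving [5, 10, 19].

[5, 10, 19]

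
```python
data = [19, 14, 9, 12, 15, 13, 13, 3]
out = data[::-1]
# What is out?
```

data has length 8. The slice data[::-1] selects indices [7, 6, 5, 4, 3, 2, 1, 0] (7->3, 6->13, 5->13, 4->15, 3->12, 2->9, 1->14, 0->19), giving [3, 13, 13, 15, 12, 9, 14, 19].

[3, 13, 13, 15, 12, 9, 14, 19]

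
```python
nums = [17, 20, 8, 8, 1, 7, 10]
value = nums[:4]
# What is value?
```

nums has length 7. The slice nums[:4] selects indices [0, 1, 2, 3] (0->17, 1->20, 2->8, 3->8), giving [17, 20, 8, 8].

[17, 20, 8, 8]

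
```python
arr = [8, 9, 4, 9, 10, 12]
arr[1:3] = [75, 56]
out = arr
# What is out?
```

arr starts as [8, 9, 4, 9, 10, 12] (length 6). The slice arr[1:3] covers indices [1, 2] with values [9, 4]. Replacing that slice with [75, 56] (same length) produces [8, 75, 56, 9, 10, 12].

[8, 75, 56, 9, 10, 12]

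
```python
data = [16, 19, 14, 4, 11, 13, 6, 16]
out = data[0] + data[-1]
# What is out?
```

data has length 8. data[0] = 16.
data has length 8. Negative index -1 maps to positive index 8 + (-1) = 7. data[7] = 16.
Sum: 16 + 16 = 32.

32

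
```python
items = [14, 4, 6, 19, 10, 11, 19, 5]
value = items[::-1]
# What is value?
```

items has length 8. The slice items[::-1] selects indices [7, 6, 5, 4, 3, 2, 1, 0] (7->5, 6->19, 5->11, 4->10, 3->19, 2->6, 1->4, 0->14), giving [5, 19, 11, 10, 19, 6, 4, 14].

[5, 19, 11, 10, 19, 6, 4, 14]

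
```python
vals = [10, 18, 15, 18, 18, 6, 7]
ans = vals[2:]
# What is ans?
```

vals has length 7. The slice vals[2:] selects indices [2, 3, 4, 5, 6] (2->15, 3->18, 4->18, 5->6, 6->7), giving [15, 18, 18, 6, 7].

[15, 18, 18, 6, 7]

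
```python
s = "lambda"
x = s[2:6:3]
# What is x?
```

s has length 6. The slice s[2:6:3] selects indices [2, 5] (2->'m', 5->'a'), giving 'ma'.

'ma'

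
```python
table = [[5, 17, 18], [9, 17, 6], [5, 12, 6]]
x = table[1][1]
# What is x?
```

table[1] = [9, 17, 6]. Taking column 1 of that row yields 17.

17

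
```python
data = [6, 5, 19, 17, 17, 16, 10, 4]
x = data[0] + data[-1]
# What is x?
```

data has length 8. data[0] = 6.
data has length 8. Negative index -1 maps to positive index 8 + (-1) = 7. data[7] = 4.
Sum: 6 + 4 = 10.

10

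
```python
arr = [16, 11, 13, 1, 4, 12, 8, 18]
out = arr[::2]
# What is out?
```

arr has length 8. The slice arr[::2] selects indices [0, 2, 4, 6] (0->16, 2->13, 4->4, 6->8), giving [16, 13, 4, 8].

[16, 13, 4, 8]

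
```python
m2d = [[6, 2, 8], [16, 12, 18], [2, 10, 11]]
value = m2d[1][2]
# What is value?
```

m2d[1] = [16, 12, 18]. Taking column 2 of that row yields 18.

18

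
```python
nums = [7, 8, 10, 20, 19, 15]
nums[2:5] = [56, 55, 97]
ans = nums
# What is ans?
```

nums starts as [7, 8, 10, 20, 19, 15] (length 6). The slice nums[2:5] covers indices [2, 3, 4] with values [10, 20, 19]. Replacing that slice with [56, 55, 97] (same length) produces [7, 8, 56, 55, 97, 15].

[7, 8, 56, 55, 97, 15]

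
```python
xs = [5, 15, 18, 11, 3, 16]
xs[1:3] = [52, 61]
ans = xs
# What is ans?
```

xs starts as [5, 15, 18, 11, 3, 16] (length 6). The slice xs[1:3] covers indices [1, 2] with values [15, 18]. Replacing that slice with [52, 61] (same length) produces [5, 52, 61, 11, 3, 16].

[5, 52, 61, 11, 3, 16]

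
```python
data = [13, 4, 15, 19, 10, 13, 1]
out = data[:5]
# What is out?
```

data has length 7. The slice data[:5] selects indices [0, 1, 2, 3, 4] (0->13, 1->4, 2->15, 3->19, 4->10), giving [13, 4, 15, 19, 10].

[13, 4, 15, 19, 10]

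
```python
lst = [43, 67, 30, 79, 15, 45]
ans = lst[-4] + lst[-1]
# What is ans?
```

lst has length 6. Negative index -4 maps to positive index 6 + (-4) = 2. lst[2] = 30.
lst has length 6. Negative index -1 maps to positive index 6 + (-1) = 5. lst[5] = 45.
Sum: 30 + 45 = 75.

75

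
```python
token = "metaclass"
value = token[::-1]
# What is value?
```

token has length 9. The slice token[::-1] selects indices [8, 7, 6, 5, 4, 3, 2, 1, 0] (8->'s', 7->'s', 6->'a', 5->'l', 4->'c', 3->'a', 2->'t', 1->'e', 0->'m'), giving 'ssalcatem'.

'ssalcatem'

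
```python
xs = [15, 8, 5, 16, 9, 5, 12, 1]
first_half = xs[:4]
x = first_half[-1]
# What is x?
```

xs has length 8. The slice xs[:4] selects indices [0, 1, 2, 3] (0->15, 1->8, 2->5, 3->16), giving [15, 8, 5, 16]. So first_half = [15, 8, 5, 16]. Then first_half[-1] = 16.

16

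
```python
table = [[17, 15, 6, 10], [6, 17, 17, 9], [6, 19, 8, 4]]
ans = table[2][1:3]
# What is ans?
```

table[2] = [6, 19, 8, 4]. table[2] has length 4. The slice table[2][1:3] selects indices [1, 2] (1->19, 2->8), giving [19, 8].

[19, 8]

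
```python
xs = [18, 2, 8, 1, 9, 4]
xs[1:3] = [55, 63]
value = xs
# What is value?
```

xs starts as [18, 2, 8, 1, 9, 4] (length 6). The slice xs[1:3] covers indices [1, 2] with values [2, 8]. Replacing that slice with [55, 63] (same length) produces [18, 55, 63, 1, 9, 4].

[18, 55, 63, 1, 9, 4]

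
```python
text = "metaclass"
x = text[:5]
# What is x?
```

text has length 9. The slice text[:5] selects indices [0, 1, 2, 3, 4] (0->'m', 1->'e', 2->'t', 3->'a', 4->'c'), giving 'metac'.

'metac'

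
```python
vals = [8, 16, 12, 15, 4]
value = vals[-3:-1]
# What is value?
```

vals has length 5. The slice vals[-3:-1] selects indices [2, 3] (2->12, 3->15), giving [12, 15].

[12, 15]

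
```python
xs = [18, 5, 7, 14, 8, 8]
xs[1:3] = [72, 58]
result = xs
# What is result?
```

xs starts as [18, 5, 7, 14, 8, 8] (length 6). The slice xs[1:3] covers indices [1, 2] with values [5, 7]. Replacing that slice with [72, 58] (same length) produces [18, 72, 58, 14, 8, 8].

[18, 72, 58, 14, 8, 8]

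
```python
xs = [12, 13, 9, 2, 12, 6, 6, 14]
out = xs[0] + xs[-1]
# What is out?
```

xs has length 8. xs[0] = 12.
xs has length 8. Negative index -1 maps to positive index 8 + (-1) = 7. xs[7] = 14.
Sum: 12 + 14 = 26.

26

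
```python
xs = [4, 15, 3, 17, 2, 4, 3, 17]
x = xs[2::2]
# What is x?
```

xs has length 8. The slice xs[2::2] selects indices [2, 4, 6] (2->3, 4->2, 6->3), giving [3, 2, 3].

[3, 2, 3]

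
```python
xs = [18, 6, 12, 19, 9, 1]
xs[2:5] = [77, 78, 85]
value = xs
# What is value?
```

xs starts as [18, 6, 12, 19, 9, 1] (length 6). The slice xs[2:5] covers indices [2, 3, 4] with values [12, 19, 9]. Replacing that slice with [77, 78, 85] (same length) produces [18, 6, 77, 78, 85, 1].

[18, 6, 77, 78, 85, 1]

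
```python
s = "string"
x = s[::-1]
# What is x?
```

s has length 6. The slice s[::-1] selects indices [5, 4, 3, 2, 1, 0] (5->'g', 4->'n', 3->'i', 2->'r', 1->'t', 0->'s'), giving 'gnirts'.

'gnirts'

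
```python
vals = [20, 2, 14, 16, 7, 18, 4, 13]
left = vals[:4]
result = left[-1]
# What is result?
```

vals has length 8. The slice vals[:4] selects indices [0, 1, 2, 3] (0->20, 1->2, 2->14, 3->16), giving [20, 2, 14, 16]. So left = [20, 2, 14, 16]. Then left[-1] = 16.

16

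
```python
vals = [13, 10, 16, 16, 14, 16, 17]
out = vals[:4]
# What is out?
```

vals has length 7. The slice vals[:4] selects indices [0, 1, 2, 3] (0->13, 1->10, 2->16, 3->16), giving [13, 10, 16, 16].

[13, 10, 16, 16]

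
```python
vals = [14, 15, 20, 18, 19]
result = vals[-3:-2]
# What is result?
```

vals has length 5. The slice vals[-3:-2] selects indices [2] (2->20), giving [20].

[20]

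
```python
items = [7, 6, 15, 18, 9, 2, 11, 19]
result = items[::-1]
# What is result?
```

items has length 8. The slice items[::-1] selects indices [7, 6, 5, 4, 3, 2, 1, 0] (7->19, 6->11, 5->2, 4->9, 3->18, 2->15, 1->6, 0->7), giving [19, 11, 2, 9, 18, 15, 6, 7].

[19, 11, 2, 9, 18, 15, 6, 7]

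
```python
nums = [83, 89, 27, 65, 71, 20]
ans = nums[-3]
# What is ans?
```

nums has length 6. Negative index -3 maps to positive index 6 + (-3) = 3. nums[3] = 65.

65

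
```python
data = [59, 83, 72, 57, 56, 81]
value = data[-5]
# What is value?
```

data has length 6. Negative index -5 maps to positive index 6 + (-5) = 1. data[1] = 83.

83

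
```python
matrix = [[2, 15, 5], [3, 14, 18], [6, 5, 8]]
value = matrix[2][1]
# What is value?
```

matrix[2] = [6, 5, 8]. Taking column 1 of that row yields 5.

5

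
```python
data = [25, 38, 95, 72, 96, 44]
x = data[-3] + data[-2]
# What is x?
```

data has length 6. Negative index -3 maps to positive index 6 + (-3) = 3. data[3] = 72.
data has length 6. Negative index -2 maps to positive index 6 + (-2) = 4. data[4] = 96.
Sum: 72 + 96 = 168.

168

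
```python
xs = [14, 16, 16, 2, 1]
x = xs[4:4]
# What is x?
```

xs has length 5. The slice xs[4:4] resolves to an empty index range, so the result is [].

[]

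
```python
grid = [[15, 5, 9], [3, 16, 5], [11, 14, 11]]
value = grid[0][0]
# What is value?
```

grid[0] = [15, 5, 9]. Taking column 0 of that row yields 15.

15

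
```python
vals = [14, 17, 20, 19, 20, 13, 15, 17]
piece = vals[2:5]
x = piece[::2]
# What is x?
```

vals has length 8. The slice vals[2:5] selects indices [2, 3, 4] (2->20, 3->19, 4->20), giving [20, 19, 20]. So piece = [20, 19, 20]. piece has length 3. The slice piece[::2] selects indices [0, 2] (0->20, 2->20), giving [20, 20].

[20, 20]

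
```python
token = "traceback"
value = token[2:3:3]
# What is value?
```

token has length 9. The slice token[2:3:3] selects indices [2] (2->'a'), giving 'a'.

'a'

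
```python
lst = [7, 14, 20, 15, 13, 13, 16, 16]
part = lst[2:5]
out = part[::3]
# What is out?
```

lst has length 8. The slice lst[2:5] selects indices [2, 3, 4] (2->20, 3->15, 4->13), giving [20, 15, 13]. So part = [20, 15, 13]. part has length 3. The slice part[::3] selects indices [0] (0->20), giving [20].

[20]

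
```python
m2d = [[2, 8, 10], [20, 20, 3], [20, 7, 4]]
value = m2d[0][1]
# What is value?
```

m2d[0] = [2, 8, 10]. Taking column 1 of that row yields 8.

8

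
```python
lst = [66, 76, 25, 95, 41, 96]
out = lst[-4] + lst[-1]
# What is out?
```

lst has length 6. Negative index -4 maps to positive index 6 + (-4) = 2. lst[2] = 25.
lst has length 6. Negative index -1 maps to positive index 6 + (-1) = 5. lst[5] = 96.
Sum: 25 + 96 = 121.

121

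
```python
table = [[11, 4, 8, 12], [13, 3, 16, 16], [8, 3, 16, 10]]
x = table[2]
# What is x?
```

table has 3 rows. Row 2 is [8, 3, 16, 10].

[8, 3, 16, 10]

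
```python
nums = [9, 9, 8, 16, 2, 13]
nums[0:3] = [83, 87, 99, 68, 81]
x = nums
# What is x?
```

nums starts as [9, 9, 8, 16, 2, 13] (length 6). The slice nums[0:3] covers indices [0, 1, 2] with values [9, 9, 8]. Replacing that slice with [83, 87, 99, 68, 81] (different length) produces [83, 87, 99, 68, 81, 16, 2, 13].

[83, 87, 99, 68, 81, 16, 2, 13]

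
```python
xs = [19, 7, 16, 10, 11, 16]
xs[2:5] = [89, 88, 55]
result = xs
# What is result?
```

xs starts as [19, 7, 16, 10, 11, 16] (length 6). The slice xs[2:5] covers indices [2, 3, 4] with values [16, 10, 11]. Replacing that slice with [89, 88, 55] (same length) produces [19, 7, 89, 88, 55, 16].

[19, 7, 89, 88, 55, 16]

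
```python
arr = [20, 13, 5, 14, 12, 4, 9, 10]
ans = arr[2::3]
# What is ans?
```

arr has length 8. The slice arr[2::3] selects indices [2, 5] (2->5, 5->4), giving [5, 4].

[5, 4]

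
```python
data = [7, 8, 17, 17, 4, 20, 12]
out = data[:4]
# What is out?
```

data has length 7. The slice data[:4] selects indices [0, 1, 2, 3] (0->7, 1->8, 2->17, 3->17), giving [7, 8, 17, 17].

[7, 8, 17, 17]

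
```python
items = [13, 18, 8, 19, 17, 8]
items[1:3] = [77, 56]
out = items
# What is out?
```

items starts as [13, 18, 8, 19, 17, 8] (length 6). The slice items[1:3] covers indices [1, 2] with values [18, 8]. Replacing that slice with [77, 56] (same length) produces [13, 77, 56, 19, 17, 8].

[13, 77, 56, 19, 17, 8]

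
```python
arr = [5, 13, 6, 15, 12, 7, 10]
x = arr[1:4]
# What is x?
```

arr has length 7. The slice arr[1:4] selects indices [1, 2, 3] (1->13, 2->6, 3->15), giving [13, 6, 15].

[13, 6, 15]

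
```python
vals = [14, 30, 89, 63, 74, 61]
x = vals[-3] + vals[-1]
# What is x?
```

vals has length 6. Negative index -3 maps to positive index 6 + (-3) = 3. vals[3] = 63.
vals has length 6. Negative index -1 maps to positive index 6 + (-1) = 5. vals[5] = 61.
Sum: 63 + 61 = 124.

124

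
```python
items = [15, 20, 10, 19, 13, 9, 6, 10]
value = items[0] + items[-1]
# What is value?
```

items has length 8. items[0] = 15.
items has length 8. Negative index -1 maps to positive index 8 + (-1) = 7. items[7] = 10.
Sum: 15 + 10 = 25.

25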